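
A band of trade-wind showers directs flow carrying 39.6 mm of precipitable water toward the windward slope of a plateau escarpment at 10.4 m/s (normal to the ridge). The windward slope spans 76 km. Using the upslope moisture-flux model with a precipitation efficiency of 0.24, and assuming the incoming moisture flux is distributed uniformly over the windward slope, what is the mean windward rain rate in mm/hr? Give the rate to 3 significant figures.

R ≈ 4.68 mm/hr

Incoming column moisture flux per unit ridge length: F = V × PW = 10.4 × 39.6 = 411.84 mm·m/s.
Spread over the 76 km slope with efficiency ε = 0.24: R = ε·F/W = 0.24 × 411.84 / 76000 m = 1.301e-03 mm/s.
R = 1.301e-03 × 3600 = 4.68 mm/hr.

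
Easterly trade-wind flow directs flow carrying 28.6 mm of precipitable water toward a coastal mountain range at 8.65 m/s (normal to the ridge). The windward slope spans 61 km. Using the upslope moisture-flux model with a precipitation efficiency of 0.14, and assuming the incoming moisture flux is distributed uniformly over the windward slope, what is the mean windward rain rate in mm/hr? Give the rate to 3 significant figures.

R ≈ 2.04 mm/hr

Incoming column moisture flux per unit ridge length: F = V × PW = 8.65 × 28.6 = 247.39 mm·m/s.
Spread over the 61 km slope with efficiency ε = 0.14: R = ε·F/W = 0.14 × 247.39 / 61000 m = 5.678e-04 mm/s.
R = 5.678e-04 × 3600 = 2.04 mm/hr.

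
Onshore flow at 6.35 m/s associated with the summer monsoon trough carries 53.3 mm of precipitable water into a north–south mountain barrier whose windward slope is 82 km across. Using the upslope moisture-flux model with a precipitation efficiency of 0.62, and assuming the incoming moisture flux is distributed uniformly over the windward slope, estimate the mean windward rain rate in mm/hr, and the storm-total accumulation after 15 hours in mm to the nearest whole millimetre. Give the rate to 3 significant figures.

Incoming column moisture flux per unit ridge length: F = V × PW = 6.35 × 53.3 = 338.455 mm·m/s.
Spread over the 82 km slope with efficiency ε = 0.62: R = ε·F/W = 0.62 × 338.455 / 82000 m = 2.559e-03 mm/s.
R = 2.559e-03 × 3600 = 9.21 mm/hr.
Over 15 h: total = 9.21 × 15 = 138.15 ≈ 138 mm.

R ≈ 9.21 mm/hr; total ≈ 138 mm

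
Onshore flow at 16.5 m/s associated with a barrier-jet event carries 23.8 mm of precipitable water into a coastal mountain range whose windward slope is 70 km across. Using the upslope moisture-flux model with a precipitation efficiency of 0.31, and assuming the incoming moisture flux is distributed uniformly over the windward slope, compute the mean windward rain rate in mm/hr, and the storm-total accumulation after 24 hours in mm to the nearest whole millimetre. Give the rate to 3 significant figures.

R ≈ 6.26 mm/hr; total ≈ 150 mm

Incoming column moisture flux per unit ridge length: F = V × PW = 16.5 × 23.8 = 392.7 mm·m/s.
Spread over the 70 km slope with efficiency ε = 0.31: R = ε·F/W = 0.31 × 392.7 / 70000 m = 1.739e-03 mm/s.
R = 1.739e-03 × 3600 = 6.26 mm/hr.
Over 24 h: total = 6.26 × 24 = 150.24 ≈ 150 mm.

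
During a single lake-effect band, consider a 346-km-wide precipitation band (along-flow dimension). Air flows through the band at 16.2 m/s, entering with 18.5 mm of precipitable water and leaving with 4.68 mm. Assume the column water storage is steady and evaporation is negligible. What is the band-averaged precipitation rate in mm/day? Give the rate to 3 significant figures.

Column moisture flux per unit crosswind length is F = V × PW.
Inflow: F_in = 16.2 × 18.5 = 299.7 mm·m/s
Outflow: F_out = 16.2 × 4.68 = 75.816 mm·m/s
Steady-state rate R = (F_in − F_out)/L = (299.7 − 75.816) / 346000 m = 6.471e-04 mm/s.
R = 6.471e-04 × 3600 × 24 = 55.9 mm/day.

R ≈ 55.9 mm/day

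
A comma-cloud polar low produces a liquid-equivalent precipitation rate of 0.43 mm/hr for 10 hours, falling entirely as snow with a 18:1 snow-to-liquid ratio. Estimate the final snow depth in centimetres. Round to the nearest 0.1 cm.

Liquid-equivalent depth = 0.43 × 10 = 4.3 mm.
Snow depth = 4.3 mm × 18 = 77.4 mm = 7.7 cm.

snow depth ≈ 7.7 cm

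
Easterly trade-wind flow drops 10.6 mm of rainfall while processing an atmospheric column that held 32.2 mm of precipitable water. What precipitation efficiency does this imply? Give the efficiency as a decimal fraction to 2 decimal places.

ε ≈ 0.33

ε = rainfall / PW = 10.6 / 32.2 = 0.33.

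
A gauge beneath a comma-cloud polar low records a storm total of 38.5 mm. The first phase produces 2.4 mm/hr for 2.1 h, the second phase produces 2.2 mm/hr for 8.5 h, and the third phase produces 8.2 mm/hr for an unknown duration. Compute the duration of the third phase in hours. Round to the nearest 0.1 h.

duration ≈ 1.8 h

Known phases: 2.4 × 2.1 + 2.2 × 8.5 = 5.04 + 18.7 = 23.74 mm.
Remaining depth = 38.5 − 23.74 = 14.76 mm.
Duration = 14.76 / 8.2 = 1.8 h.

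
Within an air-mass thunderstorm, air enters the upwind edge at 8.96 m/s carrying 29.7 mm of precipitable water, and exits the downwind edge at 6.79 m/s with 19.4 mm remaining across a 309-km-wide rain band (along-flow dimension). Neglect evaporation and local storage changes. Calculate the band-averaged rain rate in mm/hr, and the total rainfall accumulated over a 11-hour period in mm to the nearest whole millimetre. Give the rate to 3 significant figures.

Column moisture flux per unit crosswind length is F = V × PW.
Inflow: F_in = 8.96 × 29.7 = 266.112 mm·m/s
Outflow: F_out = 6.79 × 19.4 = 131.726 mm·m/s
Steady-state rate R = (F_in − F_out)/L = (266.112 − 131.726) / 309000 m = 4.349e-04 mm/s.
R = 4.349e-04 × 3600 = 1.57 mm/hr.
Over 11 h: total = 1.57 × 11 = 17.27 ≈ 17 mm.

R ≈ 1.57 mm/hr; total ≈ 17 mm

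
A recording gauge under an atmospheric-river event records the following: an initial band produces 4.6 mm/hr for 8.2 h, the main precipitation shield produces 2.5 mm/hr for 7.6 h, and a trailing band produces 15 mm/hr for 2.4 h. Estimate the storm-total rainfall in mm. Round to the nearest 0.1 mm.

Total = Σ Rᵢ Δtᵢ = 4.6 × 8.2 + 2.5 × 7.6 + 15 × 2.4
      = 37.72 + 19 + 36 = 92.7 mm.

total ≈ 92.7 mm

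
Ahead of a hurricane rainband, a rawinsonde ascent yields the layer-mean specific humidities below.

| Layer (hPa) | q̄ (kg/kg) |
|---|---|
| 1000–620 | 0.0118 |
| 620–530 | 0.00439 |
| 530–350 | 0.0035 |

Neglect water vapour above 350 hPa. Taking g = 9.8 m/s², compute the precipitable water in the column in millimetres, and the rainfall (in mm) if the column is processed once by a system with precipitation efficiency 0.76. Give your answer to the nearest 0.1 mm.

PW ≈ 56.2 mm; rainfall ≈ 42.7 mm

Precipitable water is the column-integrated vapour mass per unit area: PW = (1/g) Σ q̄ Δp, with q in kg/kg and Δp in Pa (1 kg/m² of water = 1 mm).
Layer 1000–620 hPa: Δp = 380 hPa = 38000 Pa, q̄ = 0.0118 kg/kg → 0.0118 × 38000 / 9.8 = 45.76 mm
Layer 620–530 hPa: Δp = 90 hPa = 9000 Pa, q̄ = 0.00439 kg/kg → 0.00439 × 9000 / 9.8 = 4.03 mm
Layer 530–350 hPa: Δp = 180 hPa = 18000 Pa, q̄ = 0.0035 kg/kg → 0.0035 × 18000 / 9.8 = 6.43 mm
PW = 45.76 + 4.03 + 6.43 = 56.22 ≈ 56.2 mm.
Rainfall = ε × PW = 0.76 × 56.2 = 42.7 mm.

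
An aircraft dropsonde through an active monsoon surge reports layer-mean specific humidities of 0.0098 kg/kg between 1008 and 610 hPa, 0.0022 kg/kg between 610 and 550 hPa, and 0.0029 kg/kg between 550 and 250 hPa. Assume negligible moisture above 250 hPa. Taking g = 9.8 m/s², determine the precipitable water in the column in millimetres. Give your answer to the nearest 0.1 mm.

PW ≈ 50.0 mm

Precipitable water is the column-integrated vapour mass per unit area: PW = (1/g) Σ q̄ Δp, with q in kg/kg and Δp in Pa (1 kg/m² of water = 1 mm).
Layer 1008–610 hPa: Δp = 398 hPa = 39800 Pa, q̄ = 0.0098 kg/kg → 0.0098 × 39800 / 9.8 = 39.80 mm
Layer 610–550 hPa: Δp = 60 hPa = 6000 Pa, q̄ = 0.0022 kg/kg → 0.0022 × 6000 / 9.8 = 1.35 mm
Layer 550–250 hPa: Δp = 300 hPa = 30000 Pa, q̄ = 0.0029 kg/kg → 0.0029 × 30000 / 9.8 = 8.88 mm
PW = 39.80 + 1.35 + 8.88 = 50.03 ≈ 50.0 mm.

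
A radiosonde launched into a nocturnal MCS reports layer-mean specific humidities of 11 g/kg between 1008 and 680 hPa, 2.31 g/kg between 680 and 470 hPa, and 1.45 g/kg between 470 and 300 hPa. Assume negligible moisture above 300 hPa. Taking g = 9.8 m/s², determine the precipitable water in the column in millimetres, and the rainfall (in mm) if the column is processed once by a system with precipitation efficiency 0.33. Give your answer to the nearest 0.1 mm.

PW ≈ 44.3 mm; rainfall ≈ 14.6 mm

Precipitable water is the column-integrated vapour mass per unit area: PW = (1/g) Σ q̄ Δp, with q in kg/kg and Δp in Pa (1 kg/m² of water = 1 mm).
Layer 1008–680 hPa: Δp = 328 hPa = 32800 Pa, q̄ = 0.011 kg/kg → 0.011 × 32800 / 9.8 = 36.82 mm
Layer 680–470 hPa: Δp = 210 hPa = 21000 Pa, q̄ = 0.00231 kg/kg → 0.00231 × 21000 / 9.8 = 4.95 mm
Layer 470–300 hPa: Δp = 170 hPa = 17000 Pa, q̄ = 0.00145 kg/kg → 0.00145 × 17000 / 9.8 = 2.52 mm
PW = 36.82 + 4.95 + 2.52 = 44.29 ≈ 44.3 mm.
Rainfall = ε × PW = 0.33 × 44.3 = 14.6 mm.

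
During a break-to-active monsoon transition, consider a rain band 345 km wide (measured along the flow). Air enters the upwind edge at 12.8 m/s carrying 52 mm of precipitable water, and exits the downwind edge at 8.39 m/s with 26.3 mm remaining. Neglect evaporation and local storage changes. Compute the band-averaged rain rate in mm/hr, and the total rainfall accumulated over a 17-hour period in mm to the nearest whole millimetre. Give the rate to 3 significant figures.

Column moisture flux per unit crosswind length is F = V × PW.
Inflow: F_in = 12.8 × 52 = 665.6 mm·m/s
Outflow: F_out = 8.39 × 26.3 = 220.657 mm·m/s
Steady-state rate R = (F_in − F_out)/L = (665.6 − 220.657) / 345000 m = 1.290e-03 mm/s.
R = 1.290e-03 × 3600 = 4.64 mm/hr.
Over 17 h: total = 4.64 × 17 = 78.88 ≈ 79 mm.

R ≈ 4.64 mm/hr; total ≈ 79 mm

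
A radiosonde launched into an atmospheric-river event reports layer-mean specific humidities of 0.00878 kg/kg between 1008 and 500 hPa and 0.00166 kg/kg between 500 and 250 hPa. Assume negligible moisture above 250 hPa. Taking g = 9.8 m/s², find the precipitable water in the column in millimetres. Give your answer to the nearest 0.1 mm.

PW ≈ 49.7 mm

Precipitable water is the column-integrated vapour mass per unit area: PW = (1/g) Σ q̄ Δp, with q in kg/kg and Δp in Pa (1 kg/m² of water = 1 mm).
Layer 1008–500 hPa: Δp = 508 hPa = 50800 Pa, q̄ = 0.00878 kg/kg → 0.00878 × 50800 / 9.8 = 45.51 mm
Layer 500–250 hPa: Δp = 250 hPa = 25000 Pa, q̄ = 0.00166 kg/kg → 0.00166 × 25000 / 9.8 = 4.23 mm
PW = 45.51 + 4.23 = 49.74 ≈ 49.7 mm.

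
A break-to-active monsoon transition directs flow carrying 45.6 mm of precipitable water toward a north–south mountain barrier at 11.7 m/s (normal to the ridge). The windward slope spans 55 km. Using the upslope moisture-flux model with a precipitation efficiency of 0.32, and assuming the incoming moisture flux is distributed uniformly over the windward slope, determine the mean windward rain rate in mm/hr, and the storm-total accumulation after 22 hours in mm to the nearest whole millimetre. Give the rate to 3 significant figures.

R ≈ 11.2 mm/hr; total ≈ 246 mm

Incoming column moisture flux per unit ridge length: F = V × PW = 11.7 × 45.6 = 533.52 mm·m/s.
Spread over the 55 km slope with efficiency ε = 0.32: R = ε·F/W = 0.32 × 533.52 / 55000 m = 3.104e-03 mm/s.
R = 3.104e-03 × 3600 = 11.2 mm/hr.
Over 22 h: total = 11.2 × 22 = 246.4 ≈ 246 mm.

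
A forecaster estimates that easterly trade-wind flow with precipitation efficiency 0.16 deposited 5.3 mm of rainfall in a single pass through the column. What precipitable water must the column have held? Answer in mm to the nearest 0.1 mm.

PW ≈ 33.1 mm

PW = rainfall / ε = 5.3 / 0.16 = 33.1 mm.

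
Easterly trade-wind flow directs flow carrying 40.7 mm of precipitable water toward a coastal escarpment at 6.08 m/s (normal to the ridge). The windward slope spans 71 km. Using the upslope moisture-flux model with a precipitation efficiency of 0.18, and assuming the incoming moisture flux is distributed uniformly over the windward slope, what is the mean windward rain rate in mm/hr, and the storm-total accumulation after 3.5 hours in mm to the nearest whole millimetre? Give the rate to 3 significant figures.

Incoming column moisture flux per unit ridge length: F = V × PW = 6.08 × 40.7 = 247.456 mm·m/s.
Spread over the 71 km slope with efficiency ε = 0.18: R = ε·F/W = 0.18 × 247.456 / 71000 m = 6.274e-04 mm/s.
R = 6.274e-04 × 3600 = 2.26 mm/hr.
Over 3.5 h: total = 2.26 × 3.5 = 7.91 ≈ 8 mm.

R ≈ 2.26 mm/hr; total ≈ 8 mm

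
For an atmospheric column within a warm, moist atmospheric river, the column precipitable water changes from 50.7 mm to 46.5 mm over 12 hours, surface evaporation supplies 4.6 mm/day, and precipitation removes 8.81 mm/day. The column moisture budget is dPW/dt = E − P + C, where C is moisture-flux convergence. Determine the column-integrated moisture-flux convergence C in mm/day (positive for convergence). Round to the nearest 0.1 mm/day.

dPW/dt = (46.5 − 50.7) mm / (12/24 day) = -8.400 mm/day.
C = dPW/dt − E + P = (-8.400) − 4.6 + 8.81 = -4.2 mm/day.

C ≈ -4.2 mm/day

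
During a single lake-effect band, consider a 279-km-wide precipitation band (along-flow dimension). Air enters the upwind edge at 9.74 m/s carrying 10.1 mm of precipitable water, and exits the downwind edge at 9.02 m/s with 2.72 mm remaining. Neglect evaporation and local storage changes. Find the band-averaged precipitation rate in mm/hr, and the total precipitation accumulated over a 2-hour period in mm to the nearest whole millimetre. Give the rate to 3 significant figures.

Column moisture flux per unit crosswind length is F = V × PW.
Inflow: F_in = 9.74 × 10.1 = 98.374 mm·m/s
Outflow: F_out = 9.02 × 2.72 = 24.5344 mm·m/s
Steady-state rate R = (F_in − F_out)/L = (98.374 − 24.5344) / 279000 m = 2.647e-04 mm/s.
R = 2.647e-04 × 3600 = 0.953 mm/hr.
Over 2 h: total = 0.953 × 2 = 1.906 ≈ 2 mm.

R ≈ 0.953 mm/hr; total ≈ 2 mm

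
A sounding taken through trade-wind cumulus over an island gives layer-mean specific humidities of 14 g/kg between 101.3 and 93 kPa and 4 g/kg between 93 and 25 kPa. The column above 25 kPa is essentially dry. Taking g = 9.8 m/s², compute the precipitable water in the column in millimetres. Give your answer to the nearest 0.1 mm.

Precipitable water is the column-integrated vapour mass per unit area: PW = (1/g) Σ q̄ Δp, with q in kg/kg and Δp in Pa (1 kg/m² of water = 1 mm).
Layer 101.3–93 kPa: Δp = 83 hPa = 8300 Pa, q̄ = 0.014 kg/kg → 0.014 × 8300 / 9.8 = 11.86 mm
Layer 93–25 kPa: Δp = 680 hPa = 68000 Pa, q̄ = 0.004 kg/kg → 0.004 × 68000 / 9.8 = 27.76 mm
PW = 11.86 + 27.76 = 39.62 ≈ 39.6 mm.

PW ≈ 39.6 mm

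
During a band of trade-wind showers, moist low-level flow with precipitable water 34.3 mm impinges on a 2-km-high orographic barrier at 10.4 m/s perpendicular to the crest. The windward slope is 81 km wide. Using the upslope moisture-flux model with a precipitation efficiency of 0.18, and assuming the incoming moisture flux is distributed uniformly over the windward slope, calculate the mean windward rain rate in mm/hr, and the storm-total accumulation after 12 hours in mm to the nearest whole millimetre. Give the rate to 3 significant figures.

Incoming column moisture flux per unit ridge length: F = V × PW = 10.4 × 34.3 = 356.72 mm·m/s.
Spread over the 81 km slope with efficiency ε = 0.18: R = ε·F/W = 0.18 × 356.72 / 81000 m = 7.927e-04 mm/s.
R = 7.927e-04 × 3600 = 2.85 mm/hr.
Over 12 h: total = 2.85 × 12 = 34.2 ≈ 34 mm.

R ≈ 2.85 mm/hr; total ≈ 34 mm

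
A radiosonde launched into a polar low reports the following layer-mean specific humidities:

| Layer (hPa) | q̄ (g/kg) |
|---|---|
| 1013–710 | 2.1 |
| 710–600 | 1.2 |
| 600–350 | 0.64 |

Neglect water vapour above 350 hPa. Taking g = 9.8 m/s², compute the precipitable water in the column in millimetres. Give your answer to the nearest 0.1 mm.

Precipitable water is the column-integrated vapour mass per unit area: PW = (1/g) Σ q̄ Δp, with q in kg/kg and Δp in Pa (1 kg/m² of water = 1 mm).
Layer 1013–710 hPa: Δp = 303 hPa = 30300 Pa, q̄ = 0.0021 kg/kg → 0.0021 × 30300 / 9.8 = 6.49 mm
Layer 710–600 hPa: Δp = 110 hPa = 11000 Pa, q̄ = 0.0012 kg/kg → 0.0012 × 11000 / 9.8 = 1.35 mm
Layer 600–350 hPa: Δp = 250 hPa = 25000 Pa, q̄ = 0.00064 kg/kg → 0.00064 × 25000 / 9.8 = 1.63 mm
PW = 6.49 + 1.35 + 1.63 = 9.47 ≈ 9.5 mm.

PW ≈ 9.5 mm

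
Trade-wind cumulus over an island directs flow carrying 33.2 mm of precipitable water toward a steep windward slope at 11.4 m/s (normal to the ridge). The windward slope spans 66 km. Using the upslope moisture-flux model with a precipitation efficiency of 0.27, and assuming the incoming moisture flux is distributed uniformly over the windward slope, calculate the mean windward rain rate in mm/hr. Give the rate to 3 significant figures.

Incoming column moisture flux per unit ridge length: F = V × PW = 11.4 × 33.2 = 378.48 mm·m/s.
Spread over the 66 km slope with efficiency ε = 0.27: R = ε·F/W = 0.27 × 378.48 / 66000 m = 1.548e-03 mm/s.
R = 1.548e-03 × 3600 = 5.57 mm/hr.

R ≈ 5.57 mm/hr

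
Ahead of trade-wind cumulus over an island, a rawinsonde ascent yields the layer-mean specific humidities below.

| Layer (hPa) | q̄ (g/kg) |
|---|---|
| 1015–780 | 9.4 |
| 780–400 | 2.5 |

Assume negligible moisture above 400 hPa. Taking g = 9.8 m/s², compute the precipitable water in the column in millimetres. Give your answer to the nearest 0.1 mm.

Precipitable water is the column-integrated vapour mass per unit area: PW = (1/g) Σ q̄ Δp, with q in kg/kg and Δp in Pa (1 kg/m² of water = 1 mm).
Layer 1015–780 hPa: Δp = 235 hPa = 23500 Pa, q̄ = 0.0094 kg/kg → 0.0094 × 23500 / 9.8 = 22.54 mm
Layer 780–400 hPa: Δp = 380 hPa = 38000 Pa, q̄ = 0.0025 kg/kg → 0.0025 × 38000 / 9.8 = 9.69 mm
PW = 22.54 + 9.69 = 32.23 ≈ 32.2 mm.

PW ≈ 32.2 mm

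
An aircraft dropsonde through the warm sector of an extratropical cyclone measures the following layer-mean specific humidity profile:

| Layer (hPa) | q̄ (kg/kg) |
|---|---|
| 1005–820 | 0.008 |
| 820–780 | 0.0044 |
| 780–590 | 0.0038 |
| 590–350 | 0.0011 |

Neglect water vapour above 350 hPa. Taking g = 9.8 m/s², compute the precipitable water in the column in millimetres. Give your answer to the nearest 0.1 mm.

PW ≈ 27.0 mm

Precipitable water is the column-integrated vapour mass per unit area: PW = (1/g) Σ q̄ Δp, with q in kg/kg and Δp in Pa (1 kg/m² of water = 1 mm).
Layer 1005–820 hPa: Δp = 185 hPa = 18500 Pa, q̄ = 0.008 kg/kg → 0.008 × 18500 / 9.8 = 15.10 mm
Layer 820–780 hPa: Δp = 40 hPa = 4000 Pa, q̄ = 0.0044 kg/kg → 0.0044 × 4000 / 9.8 = 1.80 mm
Layer 780–590 hPa: Δp = 190 hPa = 19000 Pa, q̄ = 0.0038 kg/kg → 0.0038 × 19000 / 9.8 = 7.37 mm
Layer 590–350 hPa: Δp = 240 hPa = 24000 Pa, q̄ = 0.0011 kg/kg → 0.0011 × 24000 / 9.8 = 2.69 mm
PW = 15.10 + 1.80 + 7.37 + 2.69 = 26.96 ≈ 27.0 mm.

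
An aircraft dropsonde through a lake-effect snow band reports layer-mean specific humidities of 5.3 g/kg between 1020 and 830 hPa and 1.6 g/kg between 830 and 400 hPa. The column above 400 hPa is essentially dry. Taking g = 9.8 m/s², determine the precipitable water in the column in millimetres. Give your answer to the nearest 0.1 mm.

Precipitable water is the column-integrated vapour mass per unit area: PW = (1/g) Σ q̄ Δp, with q in kg/kg and Δp in Pa (1 kg/m² of water = 1 mm).
Layer 1020–830 hPa: Δp = 190 hPa = 19000 Pa, q̄ = 0.0053 kg/kg → 0.0053 × 19000 / 9.8 = 10.28 mm
Layer 830–400 hPa: Δp = 430 hPa = 43000 Pa, q̄ = 0.0016 kg/kg → 0.0016 × 43000 / 9.8 = 7.02 mm
PW = 10.28 + 7.02 = 17.30 ≈ 17.3 mm.

PW ≈ 17.3 mm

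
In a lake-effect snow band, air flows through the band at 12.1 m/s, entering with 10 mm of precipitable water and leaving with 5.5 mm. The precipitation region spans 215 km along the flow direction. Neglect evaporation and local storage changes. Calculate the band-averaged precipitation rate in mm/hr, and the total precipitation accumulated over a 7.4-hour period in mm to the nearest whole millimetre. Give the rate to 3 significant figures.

R ≈ 0.912 mm/hr; total ≈ 7 mm

Column moisture flux per unit crosswind length is F = V × PW.
Inflow: F_in = 12.1 × 10 = 121 mm·m/s
Outflow: F_out = 12.1 × 5.5 = 66.55 mm·m/s
Steady-state rate R = (F_in − F_out)/L = (121 − 66.55) / 215000 m = 2.533e-04 mm/s.
R = 2.533e-04 × 3600 = 0.912 mm/hr.
Over 7.4 h: total = 0.912 × 7.4 = 6.7488 ≈ 7 mm.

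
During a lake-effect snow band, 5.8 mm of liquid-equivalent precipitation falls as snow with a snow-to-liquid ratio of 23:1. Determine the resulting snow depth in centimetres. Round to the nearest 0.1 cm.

Snow depth = liquid × ratio = 5.8 mm × 23 = 133.4 mm = 13.3 cm.

snow depth ≈ 13.3 cm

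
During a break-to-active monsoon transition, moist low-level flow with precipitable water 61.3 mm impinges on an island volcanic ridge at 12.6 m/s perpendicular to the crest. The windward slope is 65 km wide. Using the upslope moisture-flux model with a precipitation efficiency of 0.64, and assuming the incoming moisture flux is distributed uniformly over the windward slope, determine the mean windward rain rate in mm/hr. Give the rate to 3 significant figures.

Incoming column moisture flux per unit ridge length: F = V × PW = 12.6 × 61.3 = 772.38 mm·m/s.
Spread over the 65 km slope with efficiency ε = 0.64: R = ε·F/W = 0.64 × 772.38 / 65000 m = 7.605e-03 mm/s.
R = 7.605e-03 × 3600 = 27.4 mm/hr.

R ≈ 27.4 mm/hr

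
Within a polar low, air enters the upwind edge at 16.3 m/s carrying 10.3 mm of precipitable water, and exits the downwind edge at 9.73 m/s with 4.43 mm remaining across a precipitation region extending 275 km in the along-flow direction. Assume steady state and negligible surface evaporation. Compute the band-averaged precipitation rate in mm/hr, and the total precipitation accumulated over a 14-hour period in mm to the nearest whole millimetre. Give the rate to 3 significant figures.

Column moisture flux per unit crosswind length is F = V × PW.
Inflow: F_in = 16.3 × 10.3 = 167.89 mm·m/s
Outflow: F_out = 9.73 × 4.43 = 43.1039 mm·m/s
Steady-state rate R = (F_in − F_out)/L = (167.89 − 43.1039) / 275000 m = 4.538e-04 mm/s.
R = 4.538e-04 × 3600 = 1.63 mm/hr.
Over 14 h: total = 1.63 × 14 = 22.82 ≈ 23 mm.

R ≈ 1.63 mm/hr; total ≈ 23 mm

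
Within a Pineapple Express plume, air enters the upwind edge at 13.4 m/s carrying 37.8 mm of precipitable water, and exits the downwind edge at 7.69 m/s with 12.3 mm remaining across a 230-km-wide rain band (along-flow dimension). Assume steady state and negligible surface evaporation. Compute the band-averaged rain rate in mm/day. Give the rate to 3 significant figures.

R ≈ 155 mm/day

Column moisture flux per unit crosswind length is F = V × PW.
Inflow: F_in = 13.4 × 37.8 = 506.52 mm·m/s
Outflow: F_out = 7.69 × 12.3 = 94.587 mm·m/s
Steady-state rate R = (F_in − F_out)/L = (506.52 − 94.587) / 230000 m = 1.791e-03 mm/s.
R = 1.791e-03 × 3600 × 24 = 155 mm/day.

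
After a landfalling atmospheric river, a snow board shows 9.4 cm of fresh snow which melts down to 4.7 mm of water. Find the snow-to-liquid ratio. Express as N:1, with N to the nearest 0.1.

ratio ≈ 20.0

Ratio = snow depth / SWE = 94 mm / 4.7 mm = 20.0, i.e. 20.0:1.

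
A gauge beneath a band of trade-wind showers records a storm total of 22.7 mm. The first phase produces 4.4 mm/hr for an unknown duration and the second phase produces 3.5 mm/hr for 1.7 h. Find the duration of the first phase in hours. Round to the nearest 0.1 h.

duration ≈ 3.8 h

Known phases: 3.5 × 1.7 = 5.95 mm.
Remaining depth = 22.7 − 5.95 = 16.75 mm.
Duration = 16.75 / 4.4 = 3.8 h.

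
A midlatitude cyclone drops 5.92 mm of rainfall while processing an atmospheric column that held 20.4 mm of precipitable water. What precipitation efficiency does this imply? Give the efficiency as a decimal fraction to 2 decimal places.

ε ≈ 0.29

ε = rainfall / PW = 5.92 / 20.4 = 0.29.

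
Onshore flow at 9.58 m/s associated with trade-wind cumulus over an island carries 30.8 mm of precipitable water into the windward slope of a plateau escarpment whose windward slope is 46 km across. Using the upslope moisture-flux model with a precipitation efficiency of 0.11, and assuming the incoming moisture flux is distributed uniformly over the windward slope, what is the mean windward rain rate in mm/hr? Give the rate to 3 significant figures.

R ≈ 2.54 mm/hr

Incoming column moisture flux per unit ridge length: F = V × PW = 9.58 × 30.8 = 295.064 mm·m/s.
Spread over the 46 km slope with efficiency ε = 0.11: R = ε·F/W = 0.11 × 295.064 / 46000 m = 7.056e-04 mm/s.
R = 7.056e-04 × 3600 = 2.54 mm/hr.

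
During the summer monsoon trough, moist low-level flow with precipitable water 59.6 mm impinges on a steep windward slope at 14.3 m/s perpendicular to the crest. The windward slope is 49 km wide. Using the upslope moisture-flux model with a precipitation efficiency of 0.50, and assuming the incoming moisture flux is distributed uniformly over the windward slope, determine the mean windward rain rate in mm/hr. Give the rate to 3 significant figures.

Incoming column moisture flux per unit ridge length: F = V × PW = 14.3 × 59.6 = 852.28 mm·m/s.
Spread over the 49 km slope with efficiency ε = 0.50: R = ε·F/W = 0.50 × 852.28 / 49000 m = 8.697e-03 mm/s.
R = 8.697e-03 × 3600 = 31.3 mm/hr.

R ≈ 31.3 mm/hr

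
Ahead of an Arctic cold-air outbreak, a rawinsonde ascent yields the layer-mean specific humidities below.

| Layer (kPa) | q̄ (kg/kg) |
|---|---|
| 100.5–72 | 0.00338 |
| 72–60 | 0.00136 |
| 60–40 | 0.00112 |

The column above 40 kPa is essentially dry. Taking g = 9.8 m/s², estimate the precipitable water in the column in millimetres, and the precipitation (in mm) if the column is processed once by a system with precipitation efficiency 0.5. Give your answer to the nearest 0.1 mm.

PW ≈ 13.8 mm; precipitation ≈ 6.9 mm

Precipitable water is the column-integrated vapour mass per unit area: PW = (1/g) Σ q̄ Δp, with q in kg/kg and Δp in Pa (1 kg/m² of water = 1 mm).
Layer 100.5–72 kPa: Δp = 285 hPa = 28500 Pa, q̄ = 0.00338 kg/kg → 0.00338 × 28500 / 9.8 = 9.83 mm
Layer 72–60 kPa: Δp = 120 hPa = 12000 Pa, q̄ = 0.00136 kg/kg → 0.00136 × 12000 / 9.8 = 1.67 mm
Layer 60–40 kPa: Δp = 200 hPa = 20000 Pa, q̄ = 0.00112 kg/kg → 0.00112 × 20000 / 9.8 = 2.29 mm
PW = 9.83 + 1.67 + 2.29 = 13.79 ≈ 13.8 mm.
Precipitation = ε × PW = 0.5 × 13.8 = 6.9 mm.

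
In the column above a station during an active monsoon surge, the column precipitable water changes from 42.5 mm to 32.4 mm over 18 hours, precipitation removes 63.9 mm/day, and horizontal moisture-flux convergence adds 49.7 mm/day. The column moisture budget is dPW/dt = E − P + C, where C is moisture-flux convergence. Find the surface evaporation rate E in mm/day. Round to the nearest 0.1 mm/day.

E ≈ 0.7 mm/day

dPW/dt = (32.4 − 42.5) mm / (18/24 day) = -13.467 mm/day.
E = dPW/dt + P − C = (-13.467) + 63.9 − (49.7) = 0.7 mm/day.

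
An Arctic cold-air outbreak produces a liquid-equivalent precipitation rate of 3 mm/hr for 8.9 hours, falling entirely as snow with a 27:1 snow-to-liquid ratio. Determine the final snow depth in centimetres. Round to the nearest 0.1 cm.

snow depth ≈ 72.1 cm

Liquid-equivalent depth = 3 × 8.9 = 26.7 mm.
Snow depth = 26.7 mm × 27 = 720.9 mm = 72.1 cm.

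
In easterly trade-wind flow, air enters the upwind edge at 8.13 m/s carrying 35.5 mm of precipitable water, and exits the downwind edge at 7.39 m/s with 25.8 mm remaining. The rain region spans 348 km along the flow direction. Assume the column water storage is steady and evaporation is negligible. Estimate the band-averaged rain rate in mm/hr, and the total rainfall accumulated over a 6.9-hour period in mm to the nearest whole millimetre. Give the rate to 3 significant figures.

Column moisture flux per unit crosswind length is F = V × PW.
Inflow: F_in = 8.13 × 35.5 = 288.615 mm·m/s
Outflow: F_out = 7.39 × 25.8 = 190.662 mm·m/s
Steady-state rate R = (F_in − F_out)/L = (288.615 − 190.662) / 348000 m = 2.815e-04 mm/s.
R = 2.815e-04 × 3600 = 1.01 mm/hr.
Over 6.9 h: total = 1.01 × 6.9 = 6.969 ≈ 7 mm.

R ≈ 1.01 mm/hr; total ≈ 7 mm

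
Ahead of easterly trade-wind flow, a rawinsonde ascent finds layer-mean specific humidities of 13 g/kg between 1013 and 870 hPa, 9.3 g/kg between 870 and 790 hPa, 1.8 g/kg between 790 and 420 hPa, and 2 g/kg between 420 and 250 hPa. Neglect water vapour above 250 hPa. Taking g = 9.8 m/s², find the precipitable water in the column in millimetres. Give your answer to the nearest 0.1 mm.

PW ≈ 36.8 mm

Precipitable water is the column-integrated vapour mass per unit area: PW = (1/g) Σ q̄ Δp, with q in kg/kg and Δp in Pa (1 kg/m² of water = 1 mm).
Layer 1013–870 hPa: Δp = 143 hPa = 14300 Pa, q̄ = 0.013 kg/kg → 0.013 × 14300 / 9.8 = 18.97 mm
Layer 870–790 hPa: Δp = 80 hPa = 8000 Pa, q̄ = 0.0093 kg/kg → 0.0093 × 8000 / 9.8 = 7.59 mm
Layer 790–420 hPa: Δp = 370 hPa = 37000 Pa, q̄ = 0.0018 kg/kg → 0.0018 × 37000 / 9.8 = 6.80 mm
Layer 420–250 hPa: Δp = 170 hPa = 17000 Pa, q̄ = 0.002 kg/kg → 0.002 × 17000 / 9.8 = 3.47 mm
PW = 18.97 + 7.59 + 6.80 + 3.47 = 36.83 ≈ 36.8 mm.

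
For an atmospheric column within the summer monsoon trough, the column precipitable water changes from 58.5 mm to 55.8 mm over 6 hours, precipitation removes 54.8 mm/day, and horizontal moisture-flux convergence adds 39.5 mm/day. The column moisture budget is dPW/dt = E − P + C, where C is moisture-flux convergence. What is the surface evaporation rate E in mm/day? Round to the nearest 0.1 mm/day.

dPW/dt = (55.8 − 58.5) mm / (6/24 day) = -10.800 mm/day.
E = dPW/dt + P − C = (-10.800) + 54.8 − (39.5) = 4.5 mm/day.

E ≈ 4.5 mm/day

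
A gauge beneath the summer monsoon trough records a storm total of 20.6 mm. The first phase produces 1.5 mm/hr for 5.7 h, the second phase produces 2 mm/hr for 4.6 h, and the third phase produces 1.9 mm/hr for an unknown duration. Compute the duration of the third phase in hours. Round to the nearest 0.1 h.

duration ≈ 1.5 h

Known phases: 1.5 × 5.7 + 2 × 4.6 = 8.55 + 9.2 = 17.75 mm.
Remaining depth = 20.6 − 17.75 = 2.85 mm.
Duration = 2.85 / 1.9 = 1.5 h.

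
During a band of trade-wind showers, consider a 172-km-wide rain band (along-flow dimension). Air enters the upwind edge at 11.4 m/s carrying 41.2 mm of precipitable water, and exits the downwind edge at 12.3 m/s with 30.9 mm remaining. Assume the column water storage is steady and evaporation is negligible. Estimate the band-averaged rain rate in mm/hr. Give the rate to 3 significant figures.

Column moisture flux per unit crosswind length is F = V × PW.
Inflow: F_in = 11.4 × 41.2 = 469.68 mm·m/s
Outflow: F_out = 12.3 × 30.9 = 380.07 mm·m/s
Steady-state rate R = (F_in − F_out)/L = (469.68 − 380.07) / 172000 m = 5.210e-04 mm/s.
R = 5.210e-04 × 3600 = 1.88 mm/hr.

R ≈ 1.88 mm/hr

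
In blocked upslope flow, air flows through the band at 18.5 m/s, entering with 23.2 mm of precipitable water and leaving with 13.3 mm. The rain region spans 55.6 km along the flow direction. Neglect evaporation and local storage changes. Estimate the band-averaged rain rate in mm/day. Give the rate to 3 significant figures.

R ≈ 285 mm/day

Column moisture flux per unit crosswind length is F = V × PW.
Inflow: F_in = 18.5 × 23.2 = 429.2 mm·m/s
Outflow: F_out = 18.5 × 13.3 = 246.05 mm·m/s
Steady-state rate R = (F_in − F_out)/L = (429.2 − 246.05) / 55600 m = 3.294e-03 mm/s.
R = 3.294e-03 × 3600 × 24 = 285 mm/day.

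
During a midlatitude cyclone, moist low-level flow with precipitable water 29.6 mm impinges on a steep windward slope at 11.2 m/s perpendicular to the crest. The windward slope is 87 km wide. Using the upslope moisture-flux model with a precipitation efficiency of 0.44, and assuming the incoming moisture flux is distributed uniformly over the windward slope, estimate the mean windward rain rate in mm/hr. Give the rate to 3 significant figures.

R ≈ 6.04 mm/hr

Incoming column moisture flux per unit ridge length: F = V × PW = 11.2 × 29.6 = 331.52 mm·m/s.
Spread over the 87 km slope with efficiency ε = 0.44: R = ε·F/W = 0.44 × 331.52 / 87000 m = 1.677e-03 mm/s.
R = 1.677e-03 × 3600 = 6.04 mm/hr.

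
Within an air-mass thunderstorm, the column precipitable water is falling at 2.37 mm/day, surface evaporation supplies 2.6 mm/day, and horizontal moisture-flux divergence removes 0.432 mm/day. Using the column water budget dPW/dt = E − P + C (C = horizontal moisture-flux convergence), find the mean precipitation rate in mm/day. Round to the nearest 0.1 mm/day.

dPW/dt = -2.37 mm/day.
P = E + C − dPW/dt = 2.6 + (-0.432) − (-2.37) = 4.5 mm/day.

P ≈ 4.5 mm/day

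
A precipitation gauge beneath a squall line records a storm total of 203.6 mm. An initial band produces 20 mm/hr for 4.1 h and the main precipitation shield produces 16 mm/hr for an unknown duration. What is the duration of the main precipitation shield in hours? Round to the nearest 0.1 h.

duration ≈ 7.6 h

Known phases: 20 × 4.1 = 82 mm.
Remaining depth = 203.6 − 82 = 121.6 mm.
Duration = 121.6 / 16 = 7.6 h.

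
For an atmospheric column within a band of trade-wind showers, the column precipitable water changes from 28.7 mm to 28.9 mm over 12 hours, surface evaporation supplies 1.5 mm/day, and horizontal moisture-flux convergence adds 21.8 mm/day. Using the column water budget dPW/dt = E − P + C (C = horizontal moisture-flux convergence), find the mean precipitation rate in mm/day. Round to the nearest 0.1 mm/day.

P ≈ 22.9 mm/day

dPW/dt = (28.9 − 28.7) mm / (12/24 day) = +0.400 mm/day.
P = E + C − dPW/dt = 1.5 + (21.8) − (+0.400) = 22.9 mm/day.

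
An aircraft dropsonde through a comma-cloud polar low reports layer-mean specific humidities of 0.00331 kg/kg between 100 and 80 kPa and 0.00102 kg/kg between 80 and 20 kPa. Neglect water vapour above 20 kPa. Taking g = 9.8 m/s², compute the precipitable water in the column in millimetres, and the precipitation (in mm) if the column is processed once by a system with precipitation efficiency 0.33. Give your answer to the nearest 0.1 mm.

PW ≈ 13.0 mm; precipitation ≈ 4.3 mm

Precipitable water is the column-integrated vapour mass per unit area: PW = (1/g) Σ q̄ Δp, with q in kg/kg and Δp in Pa (1 kg/m² of water = 1 mm).
Layer 100–80 kPa: Δp = 200 hPa = 20000 Pa, q̄ = 0.00331 kg/kg → 0.00331 × 20000 / 9.8 = 6.76 mm
Layer 80–20 kPa: Δp = 600 hPa = 60000 Pa, q̄ = 0.00102 kg/kg → 0.00102 × 60000 / 9.8 = 6.24 mm
PW = 6.76 + 6.24 = 13.00 ≈ 13.0 mm.
Precipitation = ε × PW = 0.33 × 13.0 = 4.3 mm.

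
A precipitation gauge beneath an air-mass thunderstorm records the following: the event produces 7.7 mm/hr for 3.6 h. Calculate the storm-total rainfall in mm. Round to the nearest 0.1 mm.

Total = Σ Rᵢ Δtᵢ = 7.7 × 3.6
      = 27.72 = 27.7 mm.

total ≈ 27.7 mm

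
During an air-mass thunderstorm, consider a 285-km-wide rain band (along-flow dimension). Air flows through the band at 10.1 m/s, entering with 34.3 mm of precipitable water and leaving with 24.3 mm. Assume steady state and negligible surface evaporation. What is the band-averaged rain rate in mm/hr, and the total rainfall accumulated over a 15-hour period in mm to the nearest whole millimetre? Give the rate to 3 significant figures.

R ≈ 1.28 mm/hr; total ≈ 19 mm

Column moisture flux per unit crosswind length is F = V × PW.
Inflow: F_in = 10.1 × 34.3 = 346.43 mm·m/s
Outflow: F_out = 10.1 × 24.3 = 245.43 mm·m/s
Steady-state rate R = (F_in − F_out)/L = (346.43 − 245.43) / 285000 m = 3.544e-04 mm/s.
R = 3.544e-04 × 3600 = 1.28 mm/hr.
Over 15 h: total = 1.28 × 15 = 19.2 ≈ 19 mm.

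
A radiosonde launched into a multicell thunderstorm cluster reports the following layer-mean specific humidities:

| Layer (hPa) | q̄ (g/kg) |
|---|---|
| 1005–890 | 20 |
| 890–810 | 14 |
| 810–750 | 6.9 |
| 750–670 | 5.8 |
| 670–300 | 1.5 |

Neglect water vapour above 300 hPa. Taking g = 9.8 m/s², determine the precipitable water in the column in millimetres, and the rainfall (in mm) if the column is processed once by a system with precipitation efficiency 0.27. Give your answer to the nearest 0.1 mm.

Precipitable water is the column-integrated vapour mass per unit area: PW = (1/g) Σ q̄ Δp, with q in kg/kg and Δp in Pa (1 kg/m² of water = 1 mm).
Layer 1005–890 hPa: Δp = 115 hPa = 11500 Pa, q̄ = 0.02 kg/kg → 0.02 × 11500 / 9.8 = 23.47 mm
Layer 890–810 hPa: Δp = 80 hPa = 8000 Pa, q̄ = 0.014 kg/kg → 0.014 × 8000 / 9.8 = 11.43 mm
Layer 810–750 hPa: Δp = 60 hPa = 6000 Pa, q̄ = 0.0069 kg/kg → 0.0069 × 6000 / 9.8 = 4.22 mm
Layer 750–670 hPa: Δp = 80 hPa = 8000 Pa, q̄ = 0.0058 kg/kg → 0.0058 × 8000 / 9.8 = 4.73 mm
Layer 670–300 hPa: Δp = 370 hPa = 37000 Pa, q̄ = 0.0015 kg/kg → 0.0015 × 37000 / 9.8 = 5.66 mm
PW = 23.47 + 11.43 + 4.22 + 4.73 + 5.66 = 49.51 ≈ 49.5 mm.
Rainfall = ε × PW = 0.27 × 49.5 = 13.4 mm.

PW ≈ 49.5 mm; rainfall ≈ 13.4 mm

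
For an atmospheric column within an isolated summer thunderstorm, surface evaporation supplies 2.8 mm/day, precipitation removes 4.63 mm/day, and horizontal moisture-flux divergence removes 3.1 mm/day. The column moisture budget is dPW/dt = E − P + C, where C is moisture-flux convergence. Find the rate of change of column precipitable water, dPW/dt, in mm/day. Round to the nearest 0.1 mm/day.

dPW/dt ≈ -4.9 mm/day

dPW/dt = E − P + C = 2.8 − 4.63 + (-3.1) = -4.9 mm/day.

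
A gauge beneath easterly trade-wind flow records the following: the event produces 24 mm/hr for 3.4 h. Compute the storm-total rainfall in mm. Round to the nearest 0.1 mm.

total ≈ 81.6 mm

Total = Σ Rᵢ Δtᵢ = 24 × 3.4
      = 81.6 = 81.6 mm.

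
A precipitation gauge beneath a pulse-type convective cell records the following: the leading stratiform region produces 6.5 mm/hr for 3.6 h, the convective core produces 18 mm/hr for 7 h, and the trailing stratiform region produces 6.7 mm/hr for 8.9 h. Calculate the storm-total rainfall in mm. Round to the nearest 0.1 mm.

total ≈ 209.0 mm

Total = Σ Rᵢ Δtᵢ = 6.5 × 3.6 + 18 × 7 + 6.7 × 8.9
      = 23.4 + 126 + 59.63 = 209.0 mm.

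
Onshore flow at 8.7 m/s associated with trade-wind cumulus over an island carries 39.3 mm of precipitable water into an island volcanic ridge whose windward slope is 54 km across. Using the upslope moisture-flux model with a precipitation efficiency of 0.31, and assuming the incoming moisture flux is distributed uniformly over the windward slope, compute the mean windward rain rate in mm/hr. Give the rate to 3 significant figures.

R ≈ 7.07 mm/hr

Incoming column moisture flux per unit ridge length: F = V × PW = 8.7 × 39.3 = 341.91 mm·m/s.
Spread over the 54 km slope with efficiency ε = 0.31: R = ε·F/W = 0.31 × 341.91 / 54000 m = 1.963e-03 mm/s.
R = 1.963e-03 × 3600 = 7.07 mm/hr.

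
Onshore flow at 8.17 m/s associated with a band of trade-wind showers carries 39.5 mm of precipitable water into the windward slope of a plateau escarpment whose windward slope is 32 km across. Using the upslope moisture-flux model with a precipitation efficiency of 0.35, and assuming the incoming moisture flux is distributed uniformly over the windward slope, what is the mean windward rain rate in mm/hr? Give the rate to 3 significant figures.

Incoming column moisture flux per unit ridge length: F = V × PW = 8.17 × 39.5 = 322.715 mm·m/s.
Spread over the 32 km slope with efficiency ε = 0.35: R = ε·F/W = 0.35 × 322.715 / 32000 m = 3.530e-03 mm/s.
R = 3.530e-03 × 3600 = 12.7 mm/hr.

R ≈ 12.7 mm/hr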